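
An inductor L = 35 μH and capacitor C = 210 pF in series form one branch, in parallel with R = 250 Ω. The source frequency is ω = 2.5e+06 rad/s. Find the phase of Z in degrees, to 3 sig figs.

X_L = ωL = 87.5 Ω
X_C = 1/(ωC) = 1900 Ω
Branch 1: Z₁ = R = 250 Ω
Branch 2 (series LC): Z₂ = j(X_L − X_C) = −j1820 Ω
Parallel: Z = Z₁Z₂/(Z₁+Z₂), |Z| = 248 Ω, ∠Z = -7.83°

-7.83°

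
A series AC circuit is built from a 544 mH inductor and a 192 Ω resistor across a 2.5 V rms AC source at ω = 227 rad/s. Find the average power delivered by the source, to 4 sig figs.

X_L = ωL = 123.5 Ω
Z = 192.0 + j123.5 Ω
|Z| = √(192.0² + 123.5²) = 228.3 Ω
∠Z = arctan(123.5/192.0) = 32.75°
I = V/|Z| = 10.95 mA
P = VI cos φ = 2.5 × 0.01095 × cos(32.75°) = 23.03 mW

23.03 mW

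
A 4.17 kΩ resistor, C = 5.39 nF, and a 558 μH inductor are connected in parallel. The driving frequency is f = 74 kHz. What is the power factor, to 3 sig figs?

ω = 2πf = 465000 rad/s
X_L = ωL = 259 Ω
X_C = 1/(ωC) = 399 Ω
Parallel: admittances add. Y = 1/R + 1/(jωL) + jωC
Y = (0.000240 − j0.00135) S
|Y| = 0.00137 S → |Z| = 1/|Y| = 730 Ω, ∠Z = −∠Y = 79.9°
cos φ = cos(79.9°) = 0.175

0.175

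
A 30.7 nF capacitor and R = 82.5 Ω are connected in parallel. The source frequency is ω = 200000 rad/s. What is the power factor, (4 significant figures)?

0.8921

X_C = 1/(ωC) = 162.9 Ω
Parallel: admittances add. Y = 1/R + jωC
Y = (0.01212 + j0.006140) S
|Y| = 0.01359 S → |Z| = 1/|Y| = 73.60 Ω, ∠Z = −∠Y = -26.86°
cos φ = cos(-26.86°) = 0.8921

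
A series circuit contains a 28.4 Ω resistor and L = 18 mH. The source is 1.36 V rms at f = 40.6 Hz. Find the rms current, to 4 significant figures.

47.27 mA

ω = 2πf = 255.1 rad/s
X_L = ωL = 4.592 Ω
Z = 28.40 + j4.592 Ω
|Z| = √(28.40² + 4.592²) = 28.77 Ω
I = V/|Z| = 1.36/28.77 = 47.27 mA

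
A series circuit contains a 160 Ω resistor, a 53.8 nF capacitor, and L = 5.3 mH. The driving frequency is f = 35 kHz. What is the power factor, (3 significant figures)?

0.146

ω = 2πf = 219900 rad/s
X_L = ωL = 1170 Ω
X_C = 1/(ωC) = 84.5 Ω
Net reactance X = X_L − X_C = 1080 Ω
Z = 160 + j1080 Ω
|Z| = √(160² + 1080²) = 1090 Ω
∠Z = arctan(1080/160) = 81.6°
cos φ = cos(81.6°) = 0.146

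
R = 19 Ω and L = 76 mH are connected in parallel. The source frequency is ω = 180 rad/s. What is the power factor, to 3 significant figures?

X_L = ωL = 13.7 Ω
Parallel: admittances add. Y = 1/R + 1/(jωL)
Y = (0.0526 − j0.0731) S
|Y| = 0.0901 S → |Z| = 1/|Y| = 11.1 Ω, ∠Z = −∠Y = 54.2°
cos φ = cos(54.2°) = 0.584

0.584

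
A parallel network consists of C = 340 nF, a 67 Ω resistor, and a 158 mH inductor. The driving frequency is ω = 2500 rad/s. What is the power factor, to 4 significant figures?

0.9937

X_L = ωL = 395.0 Ω
X_C = 1/(ωC) = 1176 Ω
Parallel: admittances add. Y = 1/R + 1/(jωL) + jωC
Y = (0.01493 − j0.001682) S
|Y| = 0.01502 S → |Z| = 1/|Y| = 66.58 Ω, ∠Z = −∠Y = 6.428°
cos φ = cos(6.428°) = 0.9937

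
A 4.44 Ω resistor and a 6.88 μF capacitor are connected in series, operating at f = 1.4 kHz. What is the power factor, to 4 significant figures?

0.2595

ω = 2πf = 8796 rad/s
X_C = 1/(ωC) = 16.52 Ω
Z = 4.440 − j16.52 Ω
|Z| = √(4.440² + 16.52²) = 17.11 Ω
∠Z = arctan(-16.52/4.440) = -74.96°
cos φ = cos(-74.96°) = 0.2595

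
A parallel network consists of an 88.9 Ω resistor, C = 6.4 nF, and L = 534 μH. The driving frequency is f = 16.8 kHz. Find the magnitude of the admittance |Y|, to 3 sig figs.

ω = 2πf = 105600 rad/s
X_L = ωL = 56.4 Ω
X_C = 1/(ωC) = 1480 Ω
Parallel: admittances add. Y = 1/R + 1/(jωL) + jωC
Y = (0.0112 − j0.0171) S
|Y| = 0.0204 S → |Z| = 1/|Y| = 48.9 Ω, ∠Z = −∠Y = 56.6°

20.4 mS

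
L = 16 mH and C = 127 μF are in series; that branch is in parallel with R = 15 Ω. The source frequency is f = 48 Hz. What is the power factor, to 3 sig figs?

0.817

ω = 2πf = 301.6 rad/s
X_L = ωL = 4.83 Ω
X_C = 1/(ωC) = 26.1 Ω
Branch 1: Z₁ = R = 15.0 Ω
Branch 2 (series LC): Z₂ = j(X_L − X_C) = −j21.3 Ω
Parallel: Z = Z₁Z₂/(Z₁+Z₂), |Z| = 12.3 Ω, ∠Z = -35.2°
cos φ = cos(-35.2°) = 0.817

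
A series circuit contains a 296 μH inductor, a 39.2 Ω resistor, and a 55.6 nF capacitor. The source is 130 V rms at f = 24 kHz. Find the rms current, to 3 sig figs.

ω = 2πf = 150800 rad/s
X_L = ωL = 44.6 Ω
X_C = 1/(ωC) = 119 Ω
Net reactance X = X_L − X_C = -74.6 Ω
Z = 39.2 − j74.6 Ω
|Z| = √(39.2² + 74.6²) = 84.3 Ω
I = V/|Z| = 130/84.3 = 1.54 A

1.54 A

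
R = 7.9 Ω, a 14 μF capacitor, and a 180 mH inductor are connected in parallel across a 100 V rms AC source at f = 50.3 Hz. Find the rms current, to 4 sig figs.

ω = 2πf = 316.0 rad/s
X_L = ωL = 56.89 Ω
X_C = 1/(ωC) = 226.0 Ω
Parallel: admittances add. Y = 1/R + 1/(jωL) + jωC
Y = (0.1266 − j0.01315) S
|Y| = 0.1273 S → |Z| = 1/|Y| = 7.858 Ω, ∠Z = −∠Y = 5.933°
I = V/|Z| = 100/7.858 = 12.73 A

12.73 A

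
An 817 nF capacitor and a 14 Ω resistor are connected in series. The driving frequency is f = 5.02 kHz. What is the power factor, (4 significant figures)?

0.3394

ω = 2πf = 31540 rad/s
X_C = 1/(ωC) = 38.81 Ω
Z = 14.00 − j38.81 Ω
|Z| = √(14.00² + 38.81²) = 41.25 Ω
∠Z = arctan(-38.81/14.00) = -70.16°
cos φ = cos(-70.16°) = 0.3394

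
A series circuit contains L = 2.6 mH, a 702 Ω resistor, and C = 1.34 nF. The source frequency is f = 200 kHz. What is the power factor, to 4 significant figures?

ω = 2πf = 1.257e+06 rad/s
X_L = ωL = 3267 Ω
X_C = 1/(ωC) = 593.9 Ω
Net reactance X = X_L − X_C = 2673 Ω
Z = 702.0 + j2673 Ω
|Z| = √(702.0² + 2673²) = 2764 Ω
∠Z = arctan(2673/702.0) = 75.29°
cos φ = cos(75.29°) = 0.2540

0.2540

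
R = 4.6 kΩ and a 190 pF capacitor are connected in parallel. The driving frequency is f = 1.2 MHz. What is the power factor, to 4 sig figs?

ω = 2πf = 7.54e+06 rad/s
X_C = 1/(ωC) = 698.0 Ω
Parallel: admittances add. Y = 1/R + jωC
Y = (0.0002174 + j0.001433) S
|Y| = 0.001449 S → |Z| = 1/|Y| = 690.1 Ω, ∠Z = −∠Y = -81.37°
cos φ = cos(-81.37°) = 0.1500

0.1500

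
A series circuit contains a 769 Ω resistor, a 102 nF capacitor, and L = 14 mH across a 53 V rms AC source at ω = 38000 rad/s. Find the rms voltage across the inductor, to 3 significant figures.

34.5 V

X_L = ωL = 532 Ω
X_C = 1/(ωC) = 258 Ω
Net reactance X = X_L − X_C = 274 Ω
Z = 769 + j274 Ω
|Z| = √(769² + 274²) = 816 Ω
I = V/|Z| = 64.9 mA
V_L = I·|Z_L| = 0.0649 × 532 = 34.5 V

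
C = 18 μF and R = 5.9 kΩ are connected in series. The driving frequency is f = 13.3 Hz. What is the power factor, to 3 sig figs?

0.994

ω = 2πf = 83.57 rad/s
X_C = 1/(ωC) = 665 Ω
Z = 5900 − j665 Ω
|Z| = √(5900² + 665²) = 5940 Ω
∠Z = arctan(-665/5900) = -6.43°
cos φ = cos(-6.43°) = 0.994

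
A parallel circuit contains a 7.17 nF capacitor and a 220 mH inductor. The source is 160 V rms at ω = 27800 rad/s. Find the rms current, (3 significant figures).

5.73 mA

X_L = ωL = 6120 Ω
X_C = 1/(ωC) = 5020 Ω
Parallel: admittances add. Y = 1/(jωL) + jωC
Y = (0 + j3.58e-05) S
|Y| = 3.58e-05 S → |Z| = 1/|Y| = 27900 Ω, ∠Z = −∠Y = -90.0°
I = V/|Z| = 160/27900 = 5.73 mA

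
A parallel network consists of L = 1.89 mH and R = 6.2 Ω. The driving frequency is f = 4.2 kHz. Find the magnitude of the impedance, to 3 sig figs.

6.15 Ω

ω = 2πf = 26390 rad/s
X_L = ωL = 49.9 Ω
Parallel: admittances add. Y = 1/R + 1/(jωL)
Y = (0.161 − j0.0200) S
|Y| = 0.163 S → |Z| = 1/|Y| = 6.15 Ω, ∠Z = −∠Y = 7.09°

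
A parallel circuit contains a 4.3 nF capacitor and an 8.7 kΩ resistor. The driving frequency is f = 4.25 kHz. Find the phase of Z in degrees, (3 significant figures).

-45.0°

ω = 2πf = 26700 rad/s
X_C = 1/(ωC) = 8710 Ω
Parallel: admittances add. Y = 1/R + jωC
Y = (0.000115 + j0.000115) S
|Y| = 0.000162 S → |Z| = 1/|Y| = 6150 Ω, ∠Z = −∠Y = -45.0°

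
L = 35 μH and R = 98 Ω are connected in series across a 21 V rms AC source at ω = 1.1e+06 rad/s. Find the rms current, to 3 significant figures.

X_L = ωL = 38.5 Ω
Z = 98.0 + j38.5 Ω
|Z| = √(98.0² + 38.5²) = 105 Ω
I = V/|Z| = 21/105 = 199 mA

199 mA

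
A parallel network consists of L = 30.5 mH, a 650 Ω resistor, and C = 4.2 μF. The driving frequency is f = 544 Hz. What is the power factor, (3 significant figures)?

ω = 2πf = 3418 rad/s
X_L = ωL = 104 Ω
X_C = 1/(ωC) = 69.7 Ω
Parallel: admittances add. Y = 1/R + 1/(jωL) + jωC
Y = (0.00154 + j0.00476) S
|Y| = 0.00501 S → |Z| = 1/|Y| = 200 Ω, ∠Z = −∠Y = -72.1°
cos φ = cos(-72.1°) = 0.307

0.307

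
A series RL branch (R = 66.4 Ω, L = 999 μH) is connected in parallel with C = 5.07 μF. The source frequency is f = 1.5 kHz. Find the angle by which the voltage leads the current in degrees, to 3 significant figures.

-72.1°

ω = 2πf = 9425 rad/s
X_L = ωL = 9.42 Ω
X_C = 1/(ωC) = 20.9 Ω
Branch 1 (R+jX_L): Z₁ = 66.4 + j9.42 Ω, |Z₁| = 67.1 Ω
Branch 2 (−jX_C): Z₂ = −j20.9 Ω
Parallel: Z = Z₁Z₂/(Z₁+Z₂), |Z| = 20.8 Ω, ∠Z = -72.1°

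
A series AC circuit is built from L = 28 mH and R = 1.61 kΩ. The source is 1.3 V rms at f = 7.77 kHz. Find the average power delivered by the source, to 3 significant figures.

610 μW

ω = 2πf = 48820 rad/s
X_L = ωL = 1370 Ω
Z = 1610 + j1370 Ω
|Z| = √(1610² + 1370²) = 2110 Ω
∠Z = arctan(1370/1610) = 40.3°
I = V/|Z| = 616 μA
P = VI cos φ = 1.3 × 0.000616 × cos(40.3°) = 610 μW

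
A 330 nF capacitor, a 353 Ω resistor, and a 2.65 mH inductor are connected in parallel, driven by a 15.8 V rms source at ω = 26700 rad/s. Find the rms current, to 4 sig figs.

95.26 mA

X_L = ωL = 70.75 Ω
X_C = 1/(ωC) = 113.5 Ω
Parallel: admittances add. Y = 1/R + 1/(jωL) + jωC
Y = (0.002833 − j0.005322) S
|Y| = 0.006029 S → |Z| = 1/|Y| = 165.9 Ω, ∠Z = −∠Y = 61.98°
I = V/|Z| = 15.8/165.9 = 95.26 mA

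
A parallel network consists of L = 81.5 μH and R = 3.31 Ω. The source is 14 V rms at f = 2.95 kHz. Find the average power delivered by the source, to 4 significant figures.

ω = 2πf = 18540 rad/s
X_L = ωL = 1.511 Ω
Parallel: admittances add. Y = 1/R + 1/(jωL)
Y = (0.3021 − j0.6620) S
|Y| = 0.7277 S → |Z| = 1/|Y| = 1.374 Ω, ∠Z = −∠Y = 65.47°
I = V/|Z| = 10.19 A
P = VI cos φ = 14 × 10.19 × cos(65.47°) = 59.21 W

59.21 W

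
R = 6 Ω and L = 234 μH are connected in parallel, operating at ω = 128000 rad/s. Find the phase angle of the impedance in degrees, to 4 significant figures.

11.33°

X_L = ωL = 29.95 Ω
Parallel: admittances add. Y = 1/R + 1/(jωL)
Y = (0.1667 − j0.03339) S
|Y| = 0.1700 S → |Z| = 1/|Y| = 5.883 Ω, ∠Z = −∠Y = 11.33°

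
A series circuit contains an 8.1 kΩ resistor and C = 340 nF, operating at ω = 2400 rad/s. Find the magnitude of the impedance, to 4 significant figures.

X_C = 1/(ωC) = 1225 Ω
Z = 8100 − j1225 Ω
|Z| = √(8100² + 1225²) = 8192 Ω

8192 Ω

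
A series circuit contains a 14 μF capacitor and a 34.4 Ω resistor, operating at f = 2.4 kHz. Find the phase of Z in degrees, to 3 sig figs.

-7.84°

ω = 2πf = 15080 rad/s
X_C = 1/(ωC) = 4.74 Ω
Z = 34.4 − j4.74 Ω
|Z| = √(34.4² + 4.74²) = 34.7 Ω
∠Z = arctan(-4.74/34.4) = -7.84°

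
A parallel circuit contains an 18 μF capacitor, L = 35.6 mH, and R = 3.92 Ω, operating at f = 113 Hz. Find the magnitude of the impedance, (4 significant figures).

3.899 Ω

ω = 2πf = 710.0 rad/s
X_L = ωL = 25.28 Ω
X_C = 1/(ωC) = 78.25 Ω
Parallel: admittances add. Y = 1/R + 1/(jωL) + jωC
Y = (0.2551 − j0.02678) S
|Y| = 0.2565 S → |Z| = 1/|Y| = 3.899 Ω, ∠Z = −∠Y = 5.994°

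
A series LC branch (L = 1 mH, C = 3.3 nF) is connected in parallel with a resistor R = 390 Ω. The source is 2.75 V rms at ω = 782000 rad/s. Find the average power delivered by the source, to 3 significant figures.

19.4 mW

X_L = ωL = 782 Ω
X_C = 1/(ωC) = 388 Ω
Branch 1: Z₁ = R = 390 Ω
Branch 2 (series LC): Z₂ = j(X_L − X_C) = j394 Ω
Parallel: Z = Z₁Z₂/(Z₁+Z₂), |Z| = 277 Ω, ∠Z = 44.7°
I = V/|Z| = 9.92 mA
P = VI cos φ = 2.75 × 0.00992 × cos(44.7°) = 19.4 mW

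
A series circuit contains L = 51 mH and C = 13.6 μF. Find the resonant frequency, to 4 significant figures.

ω₀ = 1/√(LC) = 1/√(0.051 × 1.36e-05) = 1201 rad/s
f₀ = ω₀/(2π) = 191.1 Hz

191.1 Hz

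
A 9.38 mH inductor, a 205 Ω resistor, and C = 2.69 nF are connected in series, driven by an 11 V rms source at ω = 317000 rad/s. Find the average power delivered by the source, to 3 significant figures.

7.55 mW

X_L = ωL = 2970 Ω
X_C = 1/(ωC) = 1170 Ω
Net reactance X = X_L − X_C = 1800 Ω
Z = 205 + j1800 Ω
|Z| = √(205² + 1800²) = 1810 Ω
∠Z = arctan(1800/205) = 83.5°
I = V/|Z| = 6.07 mA
P = VI cos φ = 11 × 0.00607 × cos(83.5°) = 7.55 mW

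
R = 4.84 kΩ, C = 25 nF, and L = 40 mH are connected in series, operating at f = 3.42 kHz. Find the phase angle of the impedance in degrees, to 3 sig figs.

-11.7°

ω = 2πf = 21490 rad/s
X_L = ωL = 860 Ω
X_C = 1/(ωC) = 1860 Ω
Net reactance X = X_L − X_C = -1000 Ω
Z = 4840 − j1000 Ω
|Z| = √(4840² + 1000²) = 4940 Ω
∠Z = arctan(-1000/4840) = -11.7°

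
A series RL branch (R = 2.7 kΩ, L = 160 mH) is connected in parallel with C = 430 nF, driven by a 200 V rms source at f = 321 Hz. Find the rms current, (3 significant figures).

ω = 2πf = 2017 rad/s
X_L = ωL = 323 Ω
X_C = 1/(ωC) = 1150 Ω
Branch 1 (R+jX_L): Z₁ = 2700 + j323 Ω, |Z₁| = 2720 Ω
Branch 2 (−jX_C): Z₂ = −j1150 Ω
Parallel: Z = Z₁Z₂/(Z₁+Z₂), |Z| = 1110 Ω, ∠Z = -66.1°
I = V/|Z| = 200/1110 = 180 mA

180 mA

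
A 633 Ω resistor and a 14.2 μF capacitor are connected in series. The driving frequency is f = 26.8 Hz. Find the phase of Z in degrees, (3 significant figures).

-33.5°

ω = 2πf = 168.4 rad/s
X_C = 1/(ωC) = 418 Ω
Z = 633 − j418 Ω
|Z| = √(633² + 418²) = 759 Ω
∠Z = arctan(-418/633) = -33.5°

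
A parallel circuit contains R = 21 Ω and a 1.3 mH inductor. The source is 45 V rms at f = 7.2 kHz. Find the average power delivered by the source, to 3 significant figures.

96.4 W

ω = 2πf = 45240 rad/s
X_L = ωL = 58.8 Ω
Parallel: admittances add. Y = 1/R + 1/(jωL)
Y = (0.0476 − j0.0170) S
|Y| = 0.0506 S → |Z| = 1/|Y| = 19.8 Ω, ∠Z = −∠Y = 19.7°
I = V/|Z| = 2.28 A
P = VI cos φ = 45 × 2.28 × cos(19.7°) = 96.4 W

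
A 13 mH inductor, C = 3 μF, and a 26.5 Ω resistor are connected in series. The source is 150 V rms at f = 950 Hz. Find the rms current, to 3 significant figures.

ω = 2πf = 5969 rad/s
X_L = ωL = 77.6 Ω
X_C = 1/(ωC) = 55.8 Ω
Net reactance X = X_L − X_C = 21.8 Ω
Z = 26.5 + j21.8 Ω
|Z| = √(26.5² + 21.8²) = 34.3 Ω
I = V/|Z| = 150/34.3 = 4.38 A

4.38 A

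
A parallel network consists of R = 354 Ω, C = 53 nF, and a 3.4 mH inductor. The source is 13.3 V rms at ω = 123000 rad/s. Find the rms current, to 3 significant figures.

66.5 mA

X_L = ωL = 418 Ω
X_C = 1/(ωC) = 153 Ω
Parallel: admittances add. Y = 1/R + 1/(jωL) + jωC
Y = (0.00282 + j0.00413) S
|Y| = 0.00500 S → |Z| = 1/|Y| = 200 Ω, ∠Z = −∠Y = -55.6°
I = V/|Z| = 13.3/200 = 66.5 mA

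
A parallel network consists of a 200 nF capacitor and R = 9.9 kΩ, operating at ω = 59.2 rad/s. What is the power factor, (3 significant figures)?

0.993

X_C = 1/(ωC) = 84500 Ω
Parallel: admittances add. Y = 1/R + jωC
Y = (0.000101 + j1.18e-05) S
|Y| = 0.000102 S → |Z| = 1/|Y| = 9830 Ω, ∠Z = −∠Y = -6.69°
cos φ = cos(-6.69°) = 0.993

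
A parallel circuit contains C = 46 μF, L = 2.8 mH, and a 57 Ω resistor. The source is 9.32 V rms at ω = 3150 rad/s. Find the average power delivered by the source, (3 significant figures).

X_L = ωL = 8.82 Ω
X_C = 1/(ωC) = 6.90 Ω
Parallel: admittances add. Y = 1/R + 1/(jωL) + jωC
Y = (0.0175 + j0.0315) S
|Y| = 0.0361 S → |Z| = 1/|Y| = 27.7 Ω, ∠Z = −∠Y = -60.9°
I = V/|Z| = 336 mA
P = VI cos φ = 9.32 × 0.336 × cos(-60.9°) = 1.52 W

1.52 W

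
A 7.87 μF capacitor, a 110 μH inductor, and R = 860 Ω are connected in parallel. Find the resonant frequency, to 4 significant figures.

ω₀ = 1/√(LC) = 1/√(0.00011 × 7.87e-06) = 33990 rad/s
f₀ = ω₀/(2π) = 5.409 kHz

5.409 kHz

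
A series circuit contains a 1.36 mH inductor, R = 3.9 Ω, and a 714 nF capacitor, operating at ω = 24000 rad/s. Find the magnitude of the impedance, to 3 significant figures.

26.0 Ω

X_L = ωL = 32.6 Ω
X_C = 1/(ωC) = 58.4 Ω
Net reactance X = X_L − X_C = -25.7 Ω
Z = 3.90 − j25.7 Ω
|Z| = √(3.90² + 25.7²) = 26.0 Ω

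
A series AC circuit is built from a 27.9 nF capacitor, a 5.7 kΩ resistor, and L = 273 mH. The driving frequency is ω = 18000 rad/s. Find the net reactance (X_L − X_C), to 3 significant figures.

2920 Ω

X_L = ωL = 4910 Ω
X_C = 1/(ωC) = 1990 Ω
X = 4910 − 1990 = 2920 Ω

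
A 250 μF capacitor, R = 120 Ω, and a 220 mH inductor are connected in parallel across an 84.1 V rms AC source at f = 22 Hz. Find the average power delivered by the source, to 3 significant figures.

ω = 2πf = 138.2 rad/s
X_L = ωL = 30.4 Ω
X_C = 1/(ωC) = 28.9 Ω
Parallel: admittances add. Y = 1/R + 1/(jωL) + jωC
Y = (0.00833 + j0.00167) S
|Y| = 0.00850 S → |Z| = 1/|Y| = 118 Ω, ∠Z = −∠Y = -11.4°
I = V/|Z| = 715 mA
P = VI cos φ = 84.1 × 0.715 × cos(-11.4°) = 58.9 W

58.9 W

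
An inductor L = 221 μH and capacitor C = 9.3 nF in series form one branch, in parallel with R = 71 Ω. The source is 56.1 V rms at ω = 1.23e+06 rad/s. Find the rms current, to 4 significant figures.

X_L = ωL = 271.8 Ω
X_C = 1/(ωC) = 87.42 Ω
Branch 1: Z₁ = R = 71.00 Ω
Branch 2 (series LC): Z₂ = j(X_L − X_C) = j184.4 Ω
Parallel: Z = Z₁Z₂/(Z₁+Z₂), |Z| = 66.26 Ω, ∠Z = 21.06°
I = V/|Z| = 56.1/66.26 = 846.7 mA

846.7 mA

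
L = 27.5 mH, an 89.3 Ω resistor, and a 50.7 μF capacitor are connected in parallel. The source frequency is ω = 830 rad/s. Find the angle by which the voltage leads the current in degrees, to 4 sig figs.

8.785°

X_L = ωL = 22.82 Ω
X_C = 1/(ωC) = 23.76 Ω
Parallel: admittances add. Y = 1/R + 1/(jωL) + jωC
Y = (0.01120 − j0.001731) S
|Y| = 0.01133 S → |Z| = 1/|Y| = 88.25 Ω, ∠Z = −∠Y = 8.785°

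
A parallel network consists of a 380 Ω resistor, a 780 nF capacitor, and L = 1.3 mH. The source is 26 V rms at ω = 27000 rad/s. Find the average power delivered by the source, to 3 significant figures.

X_L = ωL = 35.1 Ω
X_C = 1/(ωC) = 47.5 Ω
Parallel: admittances add. Y = 1/R + 1/(jωL) + jωC
Y = (0.00263 − j0.00743) S
|Y| = 0.00788 S → |Z| = 1/|Y| = 127 Ω, ∠Z = −∠Y = 70.5°
I = V/|Z| = 205 mA
P = VI cos φ = 26 × 0.205 × cos(70.5°) = 1.78 W

1.78 W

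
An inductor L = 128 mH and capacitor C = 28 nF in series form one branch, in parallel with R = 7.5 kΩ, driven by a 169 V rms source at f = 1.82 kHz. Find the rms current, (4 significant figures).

ω = 2πf = 11440 rad/s
X_L = ωL = 1464 Ω
X_C = 1/(ωC) = 3123 Ω
Branch 1: Z₁ = R = 7500 Ω
Branch 2 (series LC): Z₂ = j(X_L − X_C) = −j1659 Ω
Parallel: Z = Z₁Z₂/(Z₁+Z₂), |Z| = 1620 Ω, ∠Z = -77.52°
I = V/|Z| = 169/1620 = 104.3 mA

104.3 mA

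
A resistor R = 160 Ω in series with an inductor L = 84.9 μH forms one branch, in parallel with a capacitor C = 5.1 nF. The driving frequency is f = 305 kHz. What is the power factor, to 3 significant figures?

ω = 2πf = 1.916e+06 rad/s
X_L = ωL = 163 Ω
X_C = 1/(ωC) = 102 Ω
Branch 1 (R+jX_L): Z₁ = 160 + j163 Ω, |Z₁| = 228 Ω
Branch 2 (−jX_C): Z₂ = −j102 Ω
Parallel: Z = Z₁Z₂/(Z₁+Z₂), |Z| = 137 Ω, ∠Z = -65.2°
cos φ = cos(-65.2°) = 0.420

0.420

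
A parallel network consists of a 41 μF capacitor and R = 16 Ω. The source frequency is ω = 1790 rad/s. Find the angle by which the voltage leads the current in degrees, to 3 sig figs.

-49.6°

X_C = 1/(ωC) = 13.6 Ω
Parallel: admittances add. Y = 1/R + jωC
Y = (0.0625 + j0.0734) S
|Y| = 0.0964 S → |Z| = 1/|Y| = 10.4 Ω, ∠Z = −∠Y = -49.6°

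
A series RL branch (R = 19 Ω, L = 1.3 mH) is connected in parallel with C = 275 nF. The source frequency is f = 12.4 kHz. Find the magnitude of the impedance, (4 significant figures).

83.18 Ω

ω = 2πf = 77910 rad/s
X_L = ωL = 101.3 Ω
X_C = 1/(ωC) = 46.67 Ω
Branch 1 (R+jX_L): Z₁ = 19.00 + j101.3 Ω, |Z₁| = 103.1 Ω
Branch 2 (−jX_C): Z₂ = −j46.67 Ω
Parallel: Z = Z₁Z₂/(Z₁+Z₂), |Z| = 83.18 Ω, ∠Z = -81.44°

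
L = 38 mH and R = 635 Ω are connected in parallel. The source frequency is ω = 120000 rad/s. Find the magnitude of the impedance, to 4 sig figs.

628.9 Ω

X_L = ωL = 4560 Ω
Parallel: admittances add. Y = 1/R + 1/(jωL)
Y = (0.001575 − j0.0002193) S
|Y| = 0.001590 S → |Z| = 1/|Y| = 628.9 Ω, ∠Z = −∠Y = 7.928°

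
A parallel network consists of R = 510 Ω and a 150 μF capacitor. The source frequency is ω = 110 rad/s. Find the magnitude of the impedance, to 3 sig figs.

60.2 Ω

X_C = 1/(ωC) = 60.6 Ω
Parallel: admittances add. Y = 1/R + jωC
Y = (0.00196 + j0.0165) S
|Y| = 0.0166 S → |Z| = 1/|Y| = 60.2 Ω, ∠Z = −∠Y = -83.2°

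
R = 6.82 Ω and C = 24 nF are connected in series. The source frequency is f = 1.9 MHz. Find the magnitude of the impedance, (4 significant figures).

ω = 2πf = 1.194e+07 rad/s
X_C = 1/(ωC) = 3.490 Ω
Z = 6.820 − j3.490 Ω
|Z| = √(6.820² + 3.490²) = 7.661 Ω

7.661 Ω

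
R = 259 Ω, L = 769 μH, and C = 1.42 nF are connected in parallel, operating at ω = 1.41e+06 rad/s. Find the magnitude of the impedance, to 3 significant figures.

X_L = ωL = 1080 Ω
X_C = 1/(ωC) = 499 Ω
Parallel: admittances add. Y = 1/R + 1/(jωL) + jωC
Y = (0.00386 + j0.00108) S
|Y| = 0.00401 S → |Z| = 1/|Y| = 249 Ω, ∠Z = −∠Y = -15.6°

249 Ω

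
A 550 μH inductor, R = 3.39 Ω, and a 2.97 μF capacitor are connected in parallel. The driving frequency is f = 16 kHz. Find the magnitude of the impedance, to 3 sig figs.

ω = 2πf = 100500 rad/s
X_L = ωL = 55.3 Ω
X_C = 1/(ωC) = 3.35 Ω
Parallel: admittances add. Y = 1/R + 1/(jωL) + jωC
Y = (0.295 + j0.280) S
|Y| = 0.407 S → |Z| = 1/|Y| = 2.46 Ω, ∠Z = −∠Y = -43.6°

2.46 Ω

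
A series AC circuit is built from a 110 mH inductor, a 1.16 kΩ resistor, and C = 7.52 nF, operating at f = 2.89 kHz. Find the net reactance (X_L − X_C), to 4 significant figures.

-5326 Ω

ω = 2πf = 18160 rad/s
X_L = ωL = 1997 Ω
X_C = 1/(ωC) = 7323 Ω
X = 1997 − 7323 = -5326 Ω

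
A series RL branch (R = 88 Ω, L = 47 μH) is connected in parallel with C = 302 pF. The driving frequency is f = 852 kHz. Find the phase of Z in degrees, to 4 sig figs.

57.24°

ω = 2πf = 5.353e+06 rad/s
X_L = ωL = 251.6 Ω
X_C = 1/(ωC) = 618.5 Ω
Branch 1 (R+jX_L): Z₁ = 88.00 + j251.6 Ω, |Z₁| = 266.5 Ω
Branch 2 (−jX_C): Z₂ = −j618.5 Ω
Parallel: Z = Z₁Z₂/(Z₁+Z₂), |Z| = 436.9 Ω, ∠Z = 57.24°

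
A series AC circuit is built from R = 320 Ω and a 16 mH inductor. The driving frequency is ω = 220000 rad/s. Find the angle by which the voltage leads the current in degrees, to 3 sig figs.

X_L = ωL = 3520 Ω
Z = 320 + j3520 Ω
|Z| = √(320² + 3520²) = 3530 Ω
∠Z = arctan(3520/320) = 84.8°

84.8°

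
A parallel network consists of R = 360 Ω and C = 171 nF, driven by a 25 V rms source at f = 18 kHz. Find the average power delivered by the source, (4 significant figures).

1.736 W

ω = 2πf = 113100 rad/s
X_C = 1/(ωC) = 51.71 Ω
Parallel: admittances add. Y = 1/R + jωC
Y = (0.002778 + j0.01934) S
|Y| = 0.01954 S → |Z| = 1/|Y| = 51.18 Ω, ∠Z = −∠Y = -81.83°
I = V/|Z| = 488.5 mA
P = VI cos φ = 25 × 0.4885 × cos(-81.83°) = 1.736 W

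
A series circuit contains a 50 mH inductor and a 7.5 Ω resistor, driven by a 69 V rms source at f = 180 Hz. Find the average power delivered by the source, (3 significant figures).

ω = 2πf = 1131 rad/s
X_L = ωL = 56.5 Ω
Z = 7.50 + j56.5 Ω
|Z| = √(7.50² + 56.5²) = 57.0 Ω
∠Z = arctan(56.5/7.50) = 82.4°
I = V/|Z| = 1.21 A
P = VI cos φ = 69 × 1.21 × cos(82.4°) = 11.0 W

11.0 W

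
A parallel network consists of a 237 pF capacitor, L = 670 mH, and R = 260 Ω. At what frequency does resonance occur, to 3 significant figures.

ω₀ = 1/√(LC) = 1/√(0.67 × 2.37e-10) = 79360 rad/s
f₀ = ω₀/(2π) = 12.6 kHz

12.6 kHz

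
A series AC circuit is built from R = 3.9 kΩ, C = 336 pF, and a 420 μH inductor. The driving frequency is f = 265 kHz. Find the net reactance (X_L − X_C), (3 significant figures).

ω = 2πf = 1.665e+06 rad/s
X_L = ωL = 699 Ω
X_C = 1/(ωC) = 1790 Ω
X = 699 − 1790 = -1090 Ω

-1090 Ω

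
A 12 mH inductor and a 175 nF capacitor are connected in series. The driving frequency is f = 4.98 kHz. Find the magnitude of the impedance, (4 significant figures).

192.9 Ω

ω = 2πf = 31290 rad/s
X_L = ωL = 375.5 Ω
X_C = 1/(ωC) = 182.6 Ω
Net reactance X = X_L − X_C = 192.9 Ω
Z = j192.9 Ω
|Z| = √(0² + 192.9²) = 192.9 Ω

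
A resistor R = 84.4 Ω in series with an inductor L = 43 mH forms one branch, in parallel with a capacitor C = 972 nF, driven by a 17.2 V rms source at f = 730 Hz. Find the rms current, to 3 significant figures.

ω = 2πf = 4587 rad/s
X_L = ωL = 197 Ω
X_C = 1/(ωC) = 224 Ω
Branch 1 (R+jX_L): Z₁ = 84.4 + j197 Ω, |Z₁| = 215 Ω
Branch 2 (−jX_C): Z₂ = −j224 Ω
Parallel: Z = Z₁Z₂/(Z₁+Z₂), |Z| = 543 Ω, ∠Z = -5.38°
I = V/|Z| = 17.2/543 = 31.7 mA

31.7 mA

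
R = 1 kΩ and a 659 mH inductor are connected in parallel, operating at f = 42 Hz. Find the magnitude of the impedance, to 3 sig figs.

ω = 2πf = 263.9 rad/s
X_L = ωL = 174 Ω
Parallel: admittances add. Y = 1/R + 1/(jωL)
Y = (0.00100 − j0.00575) S
|Y| = 0.00584 S → |Z| = 1/|Y| = 171 Ω, ∠Z = −∠Y = 80.1°

171 Ω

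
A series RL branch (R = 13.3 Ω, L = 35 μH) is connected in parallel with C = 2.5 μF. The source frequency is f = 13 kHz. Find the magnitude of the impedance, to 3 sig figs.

4.95 Ω

ω = 2πf = 81680 rad/s
X_L = ωL = 2.86 Ω
X_C = 1/(ωC) = 4.90 Ω
Branch 1 (R+jX_L): Z₁ = 13.3 + j2.86 Ω, |Z₁| = 13.6 Ω
Branch 2 (−jX_C): Z₂ = −j4.90 Ω
Parallel: Z = Z₁Z₂/(Z₁+Z₂), |Z| = 4.95 Ω, ∠Z = -69.2°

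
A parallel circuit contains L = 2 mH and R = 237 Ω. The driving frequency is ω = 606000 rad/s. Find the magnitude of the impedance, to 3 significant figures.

233 Ω

X_L = ωL = 1210 Ω
Parallel: admittances add. Y = 1/R + 1/(jωL)
Y = (0.00422 − j0.000825) S
|Y| = 0.00430 S → |Z| = 1/|Y| = 233 Ω, ∠Z = −∠Y = 11.1°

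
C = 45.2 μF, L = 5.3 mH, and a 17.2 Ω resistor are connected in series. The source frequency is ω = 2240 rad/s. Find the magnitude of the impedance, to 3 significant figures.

17.3 Ω

X_L = ωL = 11.9 Ω
X_C = 1/(ωC) = 9.88 Ω
Net reactance X = X_L − X_C = 2.00 Ω
Z = 17.2 + j2.00 Ω
|Z| = √(17.2² + 2.00²) = 17.3 Ω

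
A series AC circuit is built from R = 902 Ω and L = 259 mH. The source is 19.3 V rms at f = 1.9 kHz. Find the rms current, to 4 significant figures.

5.992 mA

ω = 2πf = 11940 rad/s
X_L = ωL = 3092 Ω
Z = 902.0 + j3092 Ω
|Z| = √(902.0² + 3092²) = 3221 Ω
I = V/|Z| = 19.3/3221 = 5.992 mA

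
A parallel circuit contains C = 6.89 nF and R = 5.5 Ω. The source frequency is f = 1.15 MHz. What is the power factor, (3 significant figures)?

ω = 2πf = 7.226e+06 rad/s
X_C = 1/(ωC) = 20.1 Ω
Parallel: admittances add. Y = 1/R + jωC
Y = (0.182 + j0.0498) S
|Y| = 0.189 S → |Z| = 1/|Y| = 5.30 Ω, ∠Z = −∠Y = -15.3°
cos φ = cos(-15.3°) = 0.964

0.964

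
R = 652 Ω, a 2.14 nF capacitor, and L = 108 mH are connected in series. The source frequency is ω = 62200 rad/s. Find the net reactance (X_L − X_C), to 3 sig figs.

-795 Ω

X_L = ωL = 6720 Ω
X_C = 1/(ωC) = 7510 Ω
X = 6720 − 7510 = -795 Ω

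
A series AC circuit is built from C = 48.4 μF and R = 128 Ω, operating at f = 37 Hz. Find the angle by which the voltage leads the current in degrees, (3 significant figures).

ω = 2πf = 232.5 rad/s
X_C = 1/(ωC) = 88.9 Ω
Z = 128 − j88.9 Ω
|Z| = √(128² + 88.9²) = 156 Ω
∠Z = arctan(-88.9/128) = -34.8°

-34.8°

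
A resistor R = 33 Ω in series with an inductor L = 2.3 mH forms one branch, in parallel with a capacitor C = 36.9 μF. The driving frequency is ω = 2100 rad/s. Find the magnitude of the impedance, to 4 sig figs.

X_L = ωL = 4.830 Ω
X_C = 1/(ωC) = 12.90 Ω
Branch 1 (R+jX_L): Z₁ = 33.00 + j4.830 Ω, |Z₁| = 33.35 Ω
Branch 2 (−jX_C): Z₂ = −j12.90 Ω
Parallel: Z = Z₁Z₂/(Z₁+Z₂), |Z| = 12.67 Ω, ∠Z = -67.92°

12.67 Ω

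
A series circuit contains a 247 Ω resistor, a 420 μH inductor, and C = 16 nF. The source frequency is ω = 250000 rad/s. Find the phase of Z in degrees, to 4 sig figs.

-30.41°

X_L = ωL = 105.0 Ω
X_C = 1/(ωC) = 250.0 Ω
Net reactance X = X_L − X_C = -145.0 Ω
Z = 247.0 − j145.0 Ω
|Z| = √(247.0² + 145.0²) = 286.4 Ω
∠Z = arctan(-145.0/247.0) = -30.41°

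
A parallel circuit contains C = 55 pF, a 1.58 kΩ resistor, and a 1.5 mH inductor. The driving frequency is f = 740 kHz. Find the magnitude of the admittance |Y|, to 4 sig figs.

ω = 2πf = 4.65e+06 rad/s
X_L = ωL = 6974 Ω
X_C = 1/(ωC) = 3910 Ω
Parallel: admittances add. Y = 1/R + 1/(jωL) + jωC
Y = (0.0006329 + j0.0001123) S
|Y| = 0.0006428 S → |Z| = 1/|Y| = 1556 Ω, ∠Z = −∠Y = -10.07°

642.8 μS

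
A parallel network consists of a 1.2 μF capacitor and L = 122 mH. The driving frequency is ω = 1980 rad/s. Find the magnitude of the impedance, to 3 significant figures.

X_L = ωL = 242 Ω
X_C = 1/(ωC) = 421 Ω
Parallel: admittances add. Y = 1/(jωL) + jωC
Y = (0 − j0.00176) S
|Y| = 0.00176 S → |Z| = 1/|Y| = 567 Ω, ∠Z = −∠Y = 90.0°

567 Ω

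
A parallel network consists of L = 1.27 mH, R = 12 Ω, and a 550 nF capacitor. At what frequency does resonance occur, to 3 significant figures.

6.02 kHz

ω₀ = 1/√(LC) = 1/√(0.00127 × 5.5e-07) = 37840 rad/s
f₀ = ω₀/(2π) = 6.02 kHz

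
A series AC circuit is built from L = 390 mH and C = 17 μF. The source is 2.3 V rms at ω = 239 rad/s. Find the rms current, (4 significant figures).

15.04 mA

X_L = ωL = 93.21 Ω
X_C = 1/(ωC) = 246.1 Ω
Net reactance X = X_L − X_C = -152.9 Ω
Z = − j152.9 Ω
|Z| = √(0² + 152.9²) = 152.9 Ω
I = V/|Z| = 2.3/152.9 = 15.04 mA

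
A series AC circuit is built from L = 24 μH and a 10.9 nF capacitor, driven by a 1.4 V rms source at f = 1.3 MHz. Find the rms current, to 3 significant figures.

ω = 2πf = 8.168e+06 rad/s
X_L = ωL = 196 Ω
X_C = 1/(ωC) = 11.2 Ω
Net reactance X = X_L − X_C = 185 Ω
Z = j185 Ω
|Z| = √(0² + 185²) = 185 Ω
I = V/|Z| = 1.4/185 = 7.58 mA

7.58 mA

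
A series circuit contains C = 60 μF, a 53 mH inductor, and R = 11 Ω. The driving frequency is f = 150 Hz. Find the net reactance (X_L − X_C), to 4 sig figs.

ω = 2πf = 942.5 rad/s
X_L = ωL = 49.95 Ω
X_C = 1/(ωC) = 17.68 Ω
X = 49.95 − 17.68 = 32.27 Ω

32.27 Ω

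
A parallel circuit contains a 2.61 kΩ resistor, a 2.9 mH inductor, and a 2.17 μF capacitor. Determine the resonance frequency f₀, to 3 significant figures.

2.01 kHz

ω₀ = 1/√(LC) = 1/√(0.0029 × 2.17e-06) = 12610 rad/s
f₀ = ω₀/(2π) = 2.01 kHz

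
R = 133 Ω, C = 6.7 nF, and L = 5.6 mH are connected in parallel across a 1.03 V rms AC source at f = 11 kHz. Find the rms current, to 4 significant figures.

8.046 mA

ω = 2πf = 69120 rad/s
X_L = ωL = 387.0 Ω
X_C = 1/(ωC) = 2159 Ω
Parallel: admittances add. Y = 1/R + 1/(jωL) + jωC
Y = (0.007519 − j0.002121) S
|Y| = 0.007812 S → |Z| = 1/|Y| = 128.0 Ω, ∠Z = −∠Y = 15.75°
I = V/|Z| = 1.03/128.0 = 8.046 mA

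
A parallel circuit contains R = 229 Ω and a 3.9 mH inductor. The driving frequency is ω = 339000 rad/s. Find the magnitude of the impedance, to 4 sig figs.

225.6 Ω

X_L = ωL = 1322 Ω
Parallel: admittances add. Y = 1/R + 1/(jωL)
Y = (0.004367 − j0.0007564) S
|Y| = 0.004432 S → |Z| = 1/|Y| = 225.6 Ω, ∠Z = −∠Y = 9.827°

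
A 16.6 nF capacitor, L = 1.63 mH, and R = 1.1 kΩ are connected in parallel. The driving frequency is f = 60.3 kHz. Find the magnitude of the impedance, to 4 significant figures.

ω = 2πf = 378900 rad/s
X_L = ωL = 617.6 Ω
X_C = 1/(ωC) = 159.0 Ω
Parallel: admittances add. Y = 1/R + 1/(jωL) + jωC
Y = (0.0009091 + j0.004670) S
|Y| = 0.004758 S → |Z| = 1/|Y| = 210.2 Ω, ∠Z = −∠Y = -78.98°

210.2 Ω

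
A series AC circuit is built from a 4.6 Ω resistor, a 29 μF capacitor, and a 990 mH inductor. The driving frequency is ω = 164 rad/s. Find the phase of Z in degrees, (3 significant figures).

X_L = ωL = 162 Ω
X_C = 1/(ωC) = 210 Ω
Net reactance X = X_L − X_C = -47.9 Ω
Z = 4.60 − j47.9 Ω
|Z| = √(4.60² + 47.9²) = 48.1 Ω
∠Z = arctan(-47.9/4.60) = -84.5°

-84.5°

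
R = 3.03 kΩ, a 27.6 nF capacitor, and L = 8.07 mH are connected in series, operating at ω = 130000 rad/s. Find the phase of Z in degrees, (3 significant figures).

14.3°

X_L = ωL = 1050 Ω
X_C = 1/(ωC) = 279 Ω
Net reactance X = X_L − X_C = 770 Ω
Z = 3030 + j770 Ω
|Z| = √(3030² + 770²) = 3130 Ω
∠Z = arctan(770/3030) = 14.3°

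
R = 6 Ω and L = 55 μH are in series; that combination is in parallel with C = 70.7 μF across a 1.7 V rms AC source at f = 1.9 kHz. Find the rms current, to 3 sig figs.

1.43 A

ω = 2πf = 11940 rad/s
X_L = ωL = 0.657 Ω
X_C = 1/(ωC) = 1.18 Ω
Branch 1 (R+jX_L): Z₁ = 6.00 + j0.657 Ω, |Z₁| = 6.04 Ω
Branch 2 (−jX_C): Z₂ = −j1.18 Ω
Parallel: Z = Z₁Z₂/(Z₁+Z₂), |Z| = 1.19 Ω, ∠Z = -78.7°
I = V/|Z| = 1.7/1.19 = 1.43 A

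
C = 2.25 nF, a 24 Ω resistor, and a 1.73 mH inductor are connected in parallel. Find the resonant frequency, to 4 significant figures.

ω₀ = 1/√(LC) = 1/√(0.00173 × 2.25e-09) = 506900 rad/s
f₀ = ω₀/(2π) = 80.67 kHz

80.67 kHz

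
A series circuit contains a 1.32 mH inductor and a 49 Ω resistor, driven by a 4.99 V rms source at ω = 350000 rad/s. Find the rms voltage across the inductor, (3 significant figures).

4.96 V

X_L = ωL = 462 Ω
Z = 49.0 + j462 Ω
|Z| = √(49.0² + 462²) = 465 Ω
I = V/|Z| = 10.7 mA
V_L = I·|Z_L| = 0.0107 × 462 = 4.96 V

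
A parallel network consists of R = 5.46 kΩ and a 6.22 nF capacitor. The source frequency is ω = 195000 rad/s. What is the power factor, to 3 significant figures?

X_C = 1/(ωC) = 824 Ω
Parallel: admittances add. Y = 1/R + jωC
Y = (0.000183 + j0.00121) S
|Y| = 0.00123 S → |Z| = 1/|Y| = 815 Ω, ∠Z = −∠Y = -81.4°
cos φ = cos(-81.4°) = 0.149

0.149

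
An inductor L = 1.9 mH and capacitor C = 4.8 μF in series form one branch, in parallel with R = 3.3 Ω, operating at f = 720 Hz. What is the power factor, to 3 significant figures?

0.996

ω = 2πf = 4524 rad/s
X_L = ωL = 8.60 Ω
X_C = 1/(ωC) = 46.1 Ω
Branch 1: Z₁ = R = 3.30 Ω
Branch 2 (series LC): Z₂ = j(X_L − X_C) = −j37.5 Ω
Parallel: Z = Z₁Z₂/(Z₁+Z₂), |Z| = 3.29 Ω, ∠Z = -5.03°
cos φ = cos(-5.03°) = 0.996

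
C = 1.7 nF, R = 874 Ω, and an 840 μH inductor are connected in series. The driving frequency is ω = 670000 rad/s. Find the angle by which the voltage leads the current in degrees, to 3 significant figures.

X_L = ωL = 563 Ω
X_C = 1/(ωC) = 878 Ω
Net reactance X = X_L − X_C = -315 Ω
Z = 874 − j315 Ω
|Z| = √(874² + 315²) = 929 Ω
∠Z = arctan(-315/874) = -19.8°

-19.8°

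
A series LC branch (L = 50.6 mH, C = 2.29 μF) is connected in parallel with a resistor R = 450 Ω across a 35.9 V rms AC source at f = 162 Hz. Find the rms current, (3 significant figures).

ω = 2πf = 1018 rad/s
X_L = ωL = 51.5 Ω
X_C = 1/(ωC) = 429 Ω
Branch 1: Z₁ = R = 450 Ω
Branch 2 (series LC): Z₂ = j(X_L − X_C) = −j378 Ω
Parallel: Z = Z₁Z₂/(Z₁+Z₂), |Z| = 289 Ω, ∠Z = -50.0°
I = V/|Z| = 35.9/289 = 124 mA

124 mA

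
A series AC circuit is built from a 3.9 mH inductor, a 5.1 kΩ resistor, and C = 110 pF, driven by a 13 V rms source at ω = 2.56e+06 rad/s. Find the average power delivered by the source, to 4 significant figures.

12.79 mW

X_L = ωL = 9984 Ω
X_C = 1/(ωC) = 3551 Ω
Net reactance X = X_L − X_C = 6433 Ω
Z = 5100 + j6433 Ω
|Z| = √(5100² + 6433²) = 8209 Ω
∠Z = arctan(6433/5100) = 51.59°
I = V/|Z| = 1.584 mA
P = VI cos φ = 13 × 0.001584 × cos(51.59°) = 12.79 mW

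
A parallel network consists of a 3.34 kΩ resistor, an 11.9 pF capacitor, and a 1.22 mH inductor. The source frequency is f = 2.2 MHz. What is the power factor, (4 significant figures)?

ω = 2πf = 1.382e+07 rad/s
X_L = ωL = 16860 Ω
X_C = 1/(ωC) = 6079 Ω
Parallel: admittances add. Y = 1/R + 1/(jωL) + jωC
Y = (0.0002994 + j0.0001052) S
|Y| = 0.0003173 S → |Z| = 1/|Y| = 3151 Ω, ∠Z = −∠Y = -19.36°
cos φ = cos(-19.36°) = 0.9435

0.9435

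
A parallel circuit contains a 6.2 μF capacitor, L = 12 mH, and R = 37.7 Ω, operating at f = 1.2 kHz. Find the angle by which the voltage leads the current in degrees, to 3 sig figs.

ω = 2πf = 7540 rad/s
X_L = ωL = 90.5 Ω
X_C = 1/(ωC) = 21.4 Ω
Parallel: admittances add. Y = 1/R + 1/(jωL) + jωC
Y = (0.0265 + j0.0357) S
|Y| = 0.0445 S → |Z| = 1/|Y| = 22.5 Ω, ∠Z = −∠Y = -53.4°

-53.4°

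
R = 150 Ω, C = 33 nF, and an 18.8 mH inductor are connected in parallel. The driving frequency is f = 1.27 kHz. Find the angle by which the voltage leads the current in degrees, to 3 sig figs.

ω = 2πf = 7980 rad/s
X_L = ωL = 150 Ω
X_C = 1/(ωC) = 3800 Ω
Parallel: admittances add. Y = 1/R + 1/(jωL) + jωC
Y = (0.00667 − j0.00640) S
|Y| = 0.00924 S → |Z| = 1/|Y| = 108 Ω, ∠Z = −∠Y = 43.8°

43.8°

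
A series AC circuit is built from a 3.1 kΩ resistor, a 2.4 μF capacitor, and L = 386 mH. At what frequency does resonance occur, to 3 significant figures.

165 Hz

ω₀ = 1/√(LC) = 1/√(0.386 × 2.4e-06) = 1039 rad/s
f₀ = ω₀/(2π) = 165 Hz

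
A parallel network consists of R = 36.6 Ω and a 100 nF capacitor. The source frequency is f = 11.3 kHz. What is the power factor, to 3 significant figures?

0.968

ω = 2πf = 71000 rad/s
X_C = 1/(ωC) = 141 Ω
Parallel: admittances add. Y = 1/R + jωC
Y = (0.0273 + j0.00710) S
|Y| = 0.0282 S → |Z| = 1/|Y| = 35.4 Ω, ∠Z = −∠Y = -14.6°
cos φ = cos(-14.6°) = 0.968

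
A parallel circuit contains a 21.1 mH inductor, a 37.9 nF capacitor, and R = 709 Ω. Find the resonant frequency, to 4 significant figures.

ω₀ = 1/√(LC) = 1/√(0.0211 × 3.79e-08) = 35360 rad/s
f₀ = ω₀/(2π) = 5.628 kHz

5.628 kHz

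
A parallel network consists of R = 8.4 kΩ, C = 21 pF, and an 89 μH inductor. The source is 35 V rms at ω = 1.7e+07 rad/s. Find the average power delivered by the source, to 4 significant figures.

145.8 mW

X_L = ωL = 1513 Ω
X_C = 1/(ωC) = 2801 Ω
Parallel: admittances add. Y = 1/R + 1/(jωL) + jωC
Y = (0.0001190 − j0.0003039) S
|Y| = 0.0003264 S → |Z| = 1/|Y| = 3064 Ω, ∠Z = −∠Y = 68.61°
I = V/|Z| = 11.42 mA
P = VI cos φ = 35 × 0.01142 × cos(68.61°) = 145.8 mW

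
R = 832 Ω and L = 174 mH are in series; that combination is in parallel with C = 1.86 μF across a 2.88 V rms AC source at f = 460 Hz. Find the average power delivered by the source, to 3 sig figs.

ω = 2πf = 2890 rad/s
X_L = ωL = 503 Ω
X_C = 1/(ωC) = 186 Ω
Branch 1 (R+jX_L): Z₁ = 832 + j503 Ω, |Z₁| = 972 Ω
Branch 2 (−jX_C): Z₂ = −j186 Ω
Parallel: Z = Z₁Z₂/(Z₁+Z₂), |Z| = 203 Ω, ∠Z = -79.7°
I = V/|Z| = 14.2 mA
P = VI cos φ = 2.88 × 0.0142 × cos(-79.7°) = 7.30 mW

7.30 mW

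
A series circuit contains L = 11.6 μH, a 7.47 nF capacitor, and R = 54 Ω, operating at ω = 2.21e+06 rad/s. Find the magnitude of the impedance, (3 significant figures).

X_L = ωL = 25.6 Ω
X_C = 1/(ωC) = 60.6 Ω
Net reactance X = X_L − X_C = -34.9 Ω
Z = 54.0 − j34.9 Ω
|Z| = √(54.0² + 34.9²) = 64.3 Ω

64.3 Ω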